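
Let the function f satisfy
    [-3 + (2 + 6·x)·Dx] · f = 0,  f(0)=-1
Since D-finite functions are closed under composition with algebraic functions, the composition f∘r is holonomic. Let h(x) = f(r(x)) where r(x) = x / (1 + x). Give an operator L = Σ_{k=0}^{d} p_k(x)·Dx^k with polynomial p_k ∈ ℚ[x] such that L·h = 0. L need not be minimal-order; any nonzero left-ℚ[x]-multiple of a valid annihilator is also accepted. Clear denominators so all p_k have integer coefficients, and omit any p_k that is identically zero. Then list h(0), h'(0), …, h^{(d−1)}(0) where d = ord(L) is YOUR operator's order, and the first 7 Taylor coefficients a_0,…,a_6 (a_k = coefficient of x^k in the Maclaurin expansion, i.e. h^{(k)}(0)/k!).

L = -3 + (2 + 10·x + 8·x^2)·Dx  (order 1).
h: a_k = -1, -3/2, 21/8, -87/16, 1677/128, -9069/256, 106305/1024, …
ICs: h(0) = -1.

f: a_k = -1, -3/2, 9/8, -27/16, 405/128, -1701/256, 15309/1024, …
h₀=f(r): pull back L_f along r ⇒ L₀.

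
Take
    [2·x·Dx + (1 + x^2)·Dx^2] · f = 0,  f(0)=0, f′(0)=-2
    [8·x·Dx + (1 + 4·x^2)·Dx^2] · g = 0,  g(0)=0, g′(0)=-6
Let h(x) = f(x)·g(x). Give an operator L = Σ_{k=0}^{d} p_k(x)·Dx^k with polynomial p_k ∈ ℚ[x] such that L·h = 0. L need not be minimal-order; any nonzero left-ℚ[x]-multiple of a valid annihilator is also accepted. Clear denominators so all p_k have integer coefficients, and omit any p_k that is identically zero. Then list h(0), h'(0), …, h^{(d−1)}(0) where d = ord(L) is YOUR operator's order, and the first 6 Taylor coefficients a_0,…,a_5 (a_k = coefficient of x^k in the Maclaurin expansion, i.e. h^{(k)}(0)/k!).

L = (-96·x - 800·x^3 - 1024·x^5 + 640·x^7 + 1536·x^9)·Dx + (-20 - 412·x^2 - 1440·x^4 - 896·x^6 + 2240·x^8 + 2304·x^10)·Dx^2 + (-40·x - 280·x^3 - 480·x^5 + 272·x^7 + 1280·x^9 + 768·x^11)·Dx^3 + (-1 - 10·x^2 - 29·x^4 + 116·x^8 + 160·x^10 + 64·x^12)·Dx^4  (order 4).
h: a_k = 0, 0, 12, 0, -20, 0, …
ICs: h(0) = 0, h′(0) = 0, h′′(0) = 24, h′′′(0) = 0.

f: a_k = 0, -2, 0, 2/3, 0, -2/5, …
g: a_k = 0, -6, 0, 8, 0, -96/5, …
L₀ := L_f ⊗_s L_g (sym. prod.), ord ≤ 4.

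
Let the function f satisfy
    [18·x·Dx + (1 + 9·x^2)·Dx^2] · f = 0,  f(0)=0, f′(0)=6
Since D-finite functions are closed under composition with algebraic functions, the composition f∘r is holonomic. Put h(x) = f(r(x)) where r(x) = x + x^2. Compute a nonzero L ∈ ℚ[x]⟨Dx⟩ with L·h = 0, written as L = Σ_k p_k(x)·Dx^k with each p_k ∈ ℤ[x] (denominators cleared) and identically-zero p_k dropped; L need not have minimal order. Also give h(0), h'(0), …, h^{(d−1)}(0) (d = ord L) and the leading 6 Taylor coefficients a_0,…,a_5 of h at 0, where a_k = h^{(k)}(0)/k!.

L = (-2 + 18·x + 72·x^2 + 108·x^3 + 54·x^4)·Dx + (1 + 2·x + 9·x^2 + 36·x^3 + 45·x^4 + 18·x^5)·Dx^2  (order 2).
h: a_k = 0, 6, 6, -18, -54, 216/5, …
ICs: h(0) = 0, h′(0) = 6.

f: a_k = 0, 6, 0, -18, 0, 486/5, …
Change of var in L_f (x↦r) gives L₀.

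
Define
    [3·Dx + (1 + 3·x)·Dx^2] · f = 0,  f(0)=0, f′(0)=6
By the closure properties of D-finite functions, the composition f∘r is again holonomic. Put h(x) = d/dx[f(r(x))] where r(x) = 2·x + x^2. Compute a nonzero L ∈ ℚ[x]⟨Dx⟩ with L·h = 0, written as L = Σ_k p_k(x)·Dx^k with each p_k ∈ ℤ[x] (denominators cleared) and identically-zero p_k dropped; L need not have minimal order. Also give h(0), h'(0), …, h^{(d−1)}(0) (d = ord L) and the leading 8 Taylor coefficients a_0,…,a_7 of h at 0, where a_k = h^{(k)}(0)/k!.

f: a_k = 0, 6, -9, 18, -81/2, 486/5, -243, 4374/7, …
Substitute x→r, Dx→(1/r')Dx; clear ⇒ L₀.
Derive L from L₀ (diff closure).
L = (5 + 6·x + 3·x^2) + (1 + 7·x + 9·x^2 + 3·x^3)·Dx  (order 1).
h: a_k = 12, -60, 324, -1764, 9612, -52380, 285444, -1555524, …
ICs: h(0) = 12.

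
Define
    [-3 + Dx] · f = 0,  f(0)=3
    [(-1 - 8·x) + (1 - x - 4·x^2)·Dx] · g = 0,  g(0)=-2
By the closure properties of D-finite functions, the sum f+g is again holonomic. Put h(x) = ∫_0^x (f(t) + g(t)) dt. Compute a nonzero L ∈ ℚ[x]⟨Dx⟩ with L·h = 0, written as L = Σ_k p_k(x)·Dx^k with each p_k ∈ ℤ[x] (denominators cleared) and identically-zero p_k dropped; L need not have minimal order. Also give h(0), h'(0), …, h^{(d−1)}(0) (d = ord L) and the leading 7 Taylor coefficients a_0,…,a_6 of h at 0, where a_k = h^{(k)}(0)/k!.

f: a_k = 3, 9, 27/2, 27/2, 81/8, 243/40, 243/80, …
g: a_k = -2, -2, -10, -18, -58, -130, -362, …
h₀=f+g: left-lcm gives L₀, ord ≤ 2.
∫: right-multiply L₀ by Dx.
L = (21 + 9·x + 396·x^2 + 288·x^3)·Dx + (-1 - 42·x - 159·x^2 + 72·x^3 + 144·x^4)·Dx^2 + (-2 + 13·x + 9·x^2 - 56·x^3 - 48·x^4)·Dx^3  (order 3).
h: a_k = 0, 1, 7/2, 7/6, -9/8, -383/40, -4957/240, …
ICs: h(0) = 0, h′(0) = 1, h′′(0) = 7.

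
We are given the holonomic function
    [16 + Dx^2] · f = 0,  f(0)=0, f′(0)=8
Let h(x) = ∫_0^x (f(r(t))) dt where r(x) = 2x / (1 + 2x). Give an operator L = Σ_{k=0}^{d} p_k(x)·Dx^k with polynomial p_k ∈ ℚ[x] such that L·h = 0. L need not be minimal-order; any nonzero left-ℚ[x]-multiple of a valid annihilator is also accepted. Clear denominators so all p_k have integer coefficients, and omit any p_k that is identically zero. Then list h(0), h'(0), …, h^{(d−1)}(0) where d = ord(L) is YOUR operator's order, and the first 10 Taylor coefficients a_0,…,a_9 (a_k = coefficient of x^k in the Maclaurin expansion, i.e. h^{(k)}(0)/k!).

f: a_k = 0, 8, 0, -64/3, 0, 256/15, 0, -2048/315, 0, 4096/2835, …
Substitute x→r, Dx→(1/r')Dx; clear ⇒ L₀.
h=∫h₀ ⇒ L = L₀·Dx.
L = 64·Dx + (4 + 24·x + 48·x^2 + 32·x^3)·Dx^2 + (1 + 8·x + 24·x^2 + 32·x^3 + 16·x^4)·Dx^3  (order 3).
h: a_k = 0, 0, 8, -32/3, -80/3, 896/5, -24704/45, 7680/7, -315008/315, -1288192/405, …
ICs: h(0) = 0, h′(0) = 0, h′′(0) = 16.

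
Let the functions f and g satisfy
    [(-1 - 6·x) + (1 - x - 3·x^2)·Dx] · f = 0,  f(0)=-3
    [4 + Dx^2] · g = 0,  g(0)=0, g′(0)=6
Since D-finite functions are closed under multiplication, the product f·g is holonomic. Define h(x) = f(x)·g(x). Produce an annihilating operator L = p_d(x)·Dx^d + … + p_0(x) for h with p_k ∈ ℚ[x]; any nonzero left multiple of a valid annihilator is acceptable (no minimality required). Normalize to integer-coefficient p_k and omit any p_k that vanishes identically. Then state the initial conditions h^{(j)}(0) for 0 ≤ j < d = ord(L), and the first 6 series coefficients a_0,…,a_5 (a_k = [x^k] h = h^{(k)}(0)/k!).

L = (2 + 4·x + 12·x^2) + (2 + 12·x)·Dx + (-1 + x + 3·x^2)·Dx^2  (order 2).
h: a_k = 0, -18, -18, -60, -114, -1482/5, …
ICs: h(0) = 0, h′(0) = -18.

f: a_k = -3, -3, -12, -21, -57, -120, …
g: a_k = 0, 6, 0, -4, 0, 4/5, …
f·g: L₀ = L_f ⊗_s L_g, ord ≤ 1·2.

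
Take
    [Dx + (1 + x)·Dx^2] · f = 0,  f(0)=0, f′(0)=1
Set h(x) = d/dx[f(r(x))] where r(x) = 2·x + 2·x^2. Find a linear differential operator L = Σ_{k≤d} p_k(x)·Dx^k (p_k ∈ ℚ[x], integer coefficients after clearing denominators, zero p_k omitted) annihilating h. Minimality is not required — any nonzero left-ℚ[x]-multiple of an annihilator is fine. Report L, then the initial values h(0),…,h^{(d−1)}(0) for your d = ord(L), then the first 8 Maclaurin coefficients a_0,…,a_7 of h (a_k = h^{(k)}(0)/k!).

f: a_k = 0, 1, -1/2, 1/3, -1/4, 1/5, -1/6, 1/7, …
Change of var in L_f (x↦r) gives L₀.
h₀' ⇒ L via d/dx closure of L₀.
L = (4·x + 4·x^2) + (1 + 4·x + 6·x^2 + 4·x^3)·Dx  (order 1).
h: a_k = 2, 0, -4, 8, -8, 0, 16, -32, …
ICs: h(0) = 2.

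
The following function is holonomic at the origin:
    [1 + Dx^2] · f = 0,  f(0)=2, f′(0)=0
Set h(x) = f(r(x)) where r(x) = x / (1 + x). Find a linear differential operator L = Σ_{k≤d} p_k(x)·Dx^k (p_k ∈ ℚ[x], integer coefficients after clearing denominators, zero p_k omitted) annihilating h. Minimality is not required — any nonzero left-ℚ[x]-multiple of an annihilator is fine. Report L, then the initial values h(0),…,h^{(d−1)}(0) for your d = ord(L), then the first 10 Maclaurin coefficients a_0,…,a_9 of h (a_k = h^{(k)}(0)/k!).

f: a_k = 2, 0, -1, 0, 1/12, 0, -1/360, 0, 1/20160, 0, …
f∘r: x↦r, Dx↦Dx/r' in L_f ⇒ L₀.
L = 1 + (2 + 6·x + 6·x^2 + 2·x^3)·Dx + (1 + 4·x + 6·x^2 + 4·x^3 + x^4)·Dx^2  (order 2).
h: a_k = 2, 0, -1, 2, -35/12, 11/3, -1501/360, 87/20, -16699/4032, 8791/2520, …
ICs: h(0) = 2, h′(0) = 0.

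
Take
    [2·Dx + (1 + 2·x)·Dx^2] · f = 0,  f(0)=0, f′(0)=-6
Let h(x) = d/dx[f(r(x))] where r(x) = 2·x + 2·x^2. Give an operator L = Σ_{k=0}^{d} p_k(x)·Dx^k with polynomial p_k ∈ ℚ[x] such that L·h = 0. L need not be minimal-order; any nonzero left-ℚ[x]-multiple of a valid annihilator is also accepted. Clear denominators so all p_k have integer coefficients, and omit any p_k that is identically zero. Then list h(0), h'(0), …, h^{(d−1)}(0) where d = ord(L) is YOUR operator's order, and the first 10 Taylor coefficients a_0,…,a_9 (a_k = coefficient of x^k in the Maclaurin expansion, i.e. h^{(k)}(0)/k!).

f: a_k = 0, -6, 6, -8, 12, -96/5, 32, -384/7, 96, -512/3, …
Substitute x→r, Dx→(1/r')Dx; clear ⇒ L₀.
h=h₀': d/dx-closure on L₀ ⇒ L.
L = 2 + (1 + 2·x)·Dx  (order 1).
h: a_k = -12, 24, -48, 96, -192, 384, -768, 1536, -3072, 6144, …
ICs: h(0) = -12.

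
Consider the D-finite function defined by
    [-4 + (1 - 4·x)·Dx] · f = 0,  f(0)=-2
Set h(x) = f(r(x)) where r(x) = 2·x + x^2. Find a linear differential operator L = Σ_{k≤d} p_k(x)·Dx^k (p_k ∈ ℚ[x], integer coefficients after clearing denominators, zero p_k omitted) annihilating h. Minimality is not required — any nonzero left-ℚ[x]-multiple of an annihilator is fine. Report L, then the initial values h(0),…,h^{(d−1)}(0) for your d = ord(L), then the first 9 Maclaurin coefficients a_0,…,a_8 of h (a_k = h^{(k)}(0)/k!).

f: a_k = -2, -8, -32, -128, -512, -2048, -8192, -32768, -131072, …
Change of var in L_f (x↦r) gives L₀.
L = (8 + 8·x) + (-1 + 8·x + 4·x^2)·Dx  (order 1).
h: a_k = -2, -16, -136, -1152, -9760, -82688, -700544, -5935104, -50283008, …
ICs: h(0) = -2.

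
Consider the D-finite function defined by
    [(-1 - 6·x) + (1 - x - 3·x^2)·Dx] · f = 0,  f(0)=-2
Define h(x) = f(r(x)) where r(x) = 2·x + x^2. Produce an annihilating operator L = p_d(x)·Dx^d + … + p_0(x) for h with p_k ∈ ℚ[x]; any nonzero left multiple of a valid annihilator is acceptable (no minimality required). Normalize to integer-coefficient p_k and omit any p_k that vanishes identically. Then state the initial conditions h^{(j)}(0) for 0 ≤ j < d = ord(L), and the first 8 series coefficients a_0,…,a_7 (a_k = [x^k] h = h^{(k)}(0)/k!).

L = (2 + 26·x + 36·x^2 + 12·x^3) + (-1 + 2·x + 13·x^2 + 12·x^3 + 3·x^4)·Dx  (order 1).
h: a_k = -2, -4, -34, -144, -784, -3860, -19742, -99504, …
ICs: h(0) = -2.

f: a_k = -2, -2, -8, -14, -38, -80, -194, -434, …
L₀ from L_f via x↦r, Dx↦r'^{-1}Dx.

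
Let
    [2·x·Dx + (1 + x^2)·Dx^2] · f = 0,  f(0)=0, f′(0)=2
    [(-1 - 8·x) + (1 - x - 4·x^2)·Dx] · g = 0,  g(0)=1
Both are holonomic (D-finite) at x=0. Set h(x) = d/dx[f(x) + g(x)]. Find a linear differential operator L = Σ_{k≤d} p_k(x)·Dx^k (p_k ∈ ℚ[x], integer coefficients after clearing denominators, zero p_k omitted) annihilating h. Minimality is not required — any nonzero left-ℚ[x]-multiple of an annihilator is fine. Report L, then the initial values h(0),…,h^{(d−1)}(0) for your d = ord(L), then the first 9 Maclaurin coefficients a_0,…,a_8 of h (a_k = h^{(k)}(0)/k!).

f: a_k = 0, 2, 0, -2/3, 0, 2/5, 0, -2/7, 0, …
g: a_k = 1, 1, 5, 9, 29, 65, 181, 441, 1165, …
f+g: L₀ = lclm(L_f,L_g), ord ≤ 2+1.
h₀' ⇒ L via d/dx closure of L₀.
L = (10 - 40·x - 478·x^2 - 864·x^3 - 2496·x^4 - 384·x^6) + (-28 - 246·x - 316·x^2 - 1182·x^3 - 752·x^4 - 2048·x^5 - 48·x^6 - 384·x^7)·Dx + (5 + 8·x + 32·x^2 - 104·x^3 - 197·x^4 - 128·x^5 - 288·x^6 - 16·x^7 - 64·x^8)·Dx^2  (order 2).
h: a_k = 3, 10, 25, 116, 327, 1086, 3085, 9320, 26363, …
ICs: h(0) = 3, h′(0) = 10.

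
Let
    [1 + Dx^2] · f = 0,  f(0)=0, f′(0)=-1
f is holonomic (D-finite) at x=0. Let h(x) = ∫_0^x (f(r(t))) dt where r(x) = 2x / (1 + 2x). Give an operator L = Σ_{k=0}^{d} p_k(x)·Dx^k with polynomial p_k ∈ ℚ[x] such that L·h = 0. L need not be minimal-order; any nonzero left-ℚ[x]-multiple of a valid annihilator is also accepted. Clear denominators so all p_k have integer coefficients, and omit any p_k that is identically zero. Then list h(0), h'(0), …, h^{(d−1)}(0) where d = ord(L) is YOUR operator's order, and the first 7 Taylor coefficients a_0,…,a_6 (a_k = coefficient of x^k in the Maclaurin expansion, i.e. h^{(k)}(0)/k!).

f: a_k = 0, -1, 0, 1/6, 0, -1/120, 0, …
h₀=f(r): pull back L_f along r ⇒ L₀.
h=∫₀ˣh₀: take L = L₀·Dx.
L = 4·Dx + (4 + 24·x + 48·x^2 + 32·x^3)·Dx^2 + (1 + 8·x + 24·x^2 + 32·x^3 + 16·x^4)·Dx^3  (order 3).
h: a_k = 0, 0, -1, 4/3, -5/3, 8/5, -2/45, …
ICs: h(0) = 0, h′(0) = 0, h′′(0) = -2.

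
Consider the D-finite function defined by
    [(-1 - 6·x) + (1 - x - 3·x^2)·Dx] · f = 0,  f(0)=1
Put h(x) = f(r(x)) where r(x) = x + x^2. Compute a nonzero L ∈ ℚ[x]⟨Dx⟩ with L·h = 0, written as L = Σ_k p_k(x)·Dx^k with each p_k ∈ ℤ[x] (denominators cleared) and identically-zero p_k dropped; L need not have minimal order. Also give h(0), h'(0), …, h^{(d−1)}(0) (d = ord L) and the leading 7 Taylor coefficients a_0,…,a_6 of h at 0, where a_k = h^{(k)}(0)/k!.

f: a_k = 1, 1, 4, 7, 19, 40, 97, …
L₀ from L_f via x↦r, Dx↦r'^{-1}Dx.
L = (1 + 8·x + 18·x^2 + 12·x^3) + (-1 + x + 4·x^2 + 6·x^3 + 3·x^4)·Dx  (order 1).
h: a_k = 1, 1, 5, 15, 44, 137, 418, …
ICs: h(0) = 1.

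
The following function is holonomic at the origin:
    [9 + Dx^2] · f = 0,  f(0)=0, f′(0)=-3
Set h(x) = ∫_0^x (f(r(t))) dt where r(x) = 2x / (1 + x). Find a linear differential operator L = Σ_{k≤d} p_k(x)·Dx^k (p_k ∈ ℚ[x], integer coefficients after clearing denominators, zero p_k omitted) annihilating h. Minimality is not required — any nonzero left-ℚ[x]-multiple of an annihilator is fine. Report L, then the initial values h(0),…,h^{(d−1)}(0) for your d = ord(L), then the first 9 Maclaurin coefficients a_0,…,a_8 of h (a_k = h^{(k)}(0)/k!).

L = 36·Dx + (2 + 6·x + 6·x^2 + 2·x^3)·Dx^2 + (1 + 4·x + 6·x^2 + 4·x^3 + x^4)·Dx^3  (order 3).
h: a_k = 0, 0, -3, 2, 15/2, -102/5, 121/5, -30/7, -6693/140, …
ICs: h(0) = 0, h′(0) = 0, h′′(0) = -6.

f: a_k = 0, -3, 0, 9/2, 0, -81/40, 0, 243/560, 0, …
f∘r: x↦r, Dx↦Dx/r' in L_f ⇒ L₀.
h=∫h₀ ⇒ L = L₀·Dx.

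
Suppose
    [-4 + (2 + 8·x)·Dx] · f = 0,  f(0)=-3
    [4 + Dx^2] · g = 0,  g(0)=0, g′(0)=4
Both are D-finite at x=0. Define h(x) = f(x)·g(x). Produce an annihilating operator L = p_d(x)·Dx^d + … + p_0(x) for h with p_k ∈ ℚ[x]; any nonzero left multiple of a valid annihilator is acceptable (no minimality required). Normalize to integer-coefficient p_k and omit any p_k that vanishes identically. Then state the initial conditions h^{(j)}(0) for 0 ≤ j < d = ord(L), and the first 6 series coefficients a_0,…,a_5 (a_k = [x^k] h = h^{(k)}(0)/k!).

L = (16 + 32·x + 64·x^2) + (-4 - 16·x)·Dx + (1 + 8·x + 16·x^2)·Dx^2  (order 2).
h: a_k = 0, -12, -24, 32, -32, 512/5, …
ICs: h(0) = 0, h′(0) = -12.

f: a_k = -3, -6, 6, -12, 30, -84, …
g: a_k = 0, 4, 0, -8/3, 0, 8/15, …
Sym-product of L_f,L_g gives L₀ (≤ ord 2).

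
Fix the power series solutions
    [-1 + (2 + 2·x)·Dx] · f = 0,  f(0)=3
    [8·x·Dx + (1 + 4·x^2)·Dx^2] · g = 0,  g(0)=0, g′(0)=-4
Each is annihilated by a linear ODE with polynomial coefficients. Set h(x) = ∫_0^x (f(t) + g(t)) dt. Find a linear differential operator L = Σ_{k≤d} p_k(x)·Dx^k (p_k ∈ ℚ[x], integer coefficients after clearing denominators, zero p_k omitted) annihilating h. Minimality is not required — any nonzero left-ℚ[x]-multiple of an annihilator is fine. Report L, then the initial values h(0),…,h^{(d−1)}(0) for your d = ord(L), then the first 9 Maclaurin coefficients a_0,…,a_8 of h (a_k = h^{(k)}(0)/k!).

L = (-16 - 40·x + 192·x^2 + 96·x^3)·Dx^2 + (-35 - 64·x + 328·x^2 + 768·x^3 + 336·x^4)·Dx^3 + (-2 + 30·x + 48·x^2 + 144·x^3 + 224·x^4 + 96·x^5)·Dx^4  (order 4).
h: a_k = 0, 3, -5/4, -1/8, 265/192, -3/128, -16279/7680, -9/1024, 524981/114688, …
ICs: h(0) = 0, h′(0) = 3, h′′(0) = -5/2, h′′′(0) = -3/4.

f: a_k = 3, 3/2, -3/8, 3/16, -15/128, 21/256, -63/1024, 99/2048, -1287/32768, …
g: a_k = 0, -4, 0, 16/3, 0, -64/5, 0, 256/7, 0, …
L₀ := lclm(L_f,L_g); ord L₀ ≤ 1+2.
h=∫h₀ ⇒ L = L₀·Dx.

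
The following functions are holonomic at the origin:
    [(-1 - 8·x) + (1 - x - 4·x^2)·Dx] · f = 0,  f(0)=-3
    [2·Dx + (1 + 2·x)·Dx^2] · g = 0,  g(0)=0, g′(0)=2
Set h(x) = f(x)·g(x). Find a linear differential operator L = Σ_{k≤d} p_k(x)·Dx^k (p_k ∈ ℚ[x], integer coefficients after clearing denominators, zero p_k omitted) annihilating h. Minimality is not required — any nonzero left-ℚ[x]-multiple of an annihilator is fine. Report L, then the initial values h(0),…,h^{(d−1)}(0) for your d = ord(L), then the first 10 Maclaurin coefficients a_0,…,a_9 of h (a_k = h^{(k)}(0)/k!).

L = (10 + 32·x) + (22·x + 40·x^2)·Dx + (-1 - x + 6·x^2 + 8·x^3)·Dx^2  (order 2).
h: a_k = 0, -6, 0, -32, -20, -836/5, -1076/5, -6572/7, -59628/35, -591124/105, …
ICs: h(0) = 0, h′(0) = -6.

f: a_k = -3, -3, -15, -27, -87, -195, -543, -1323, -3495, -8787, …
g: a_k = 0, 2, -2, 8/3, -4, 32/5, -32/3, 128/7, -32, 512/9, …
Sym-product of L_f,L_g gives L₀ (≤ ord 2).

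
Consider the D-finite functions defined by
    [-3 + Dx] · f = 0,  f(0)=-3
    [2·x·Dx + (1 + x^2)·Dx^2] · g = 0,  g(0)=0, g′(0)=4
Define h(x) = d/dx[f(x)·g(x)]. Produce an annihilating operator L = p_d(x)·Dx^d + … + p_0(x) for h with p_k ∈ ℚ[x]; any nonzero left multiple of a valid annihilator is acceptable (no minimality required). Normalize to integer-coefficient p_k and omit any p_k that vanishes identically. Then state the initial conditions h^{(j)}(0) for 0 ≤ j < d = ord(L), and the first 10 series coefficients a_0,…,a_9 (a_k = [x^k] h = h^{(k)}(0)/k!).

f: a_k = -3, -9, -27/2, -27/2, -81/8, -243/40, -243/80, -729/560, -2187/4480, -729/4480, …
g: a_k = 0, 4, 0, -4/3, 0, 4/5, 0, -4/7, 0, 4/9, …
Sym-product of L_f,L_g gives L₀ (≤ ord 2).
h=h₀': d/dx-closure on L₀ ⇒ L.
L = (21 - 36·x + 72·x^2 - 36·x^3 + 27·x^4) + (-16 + 18·x - 42·x^2 + 18·x^3 - 18·x^4)·Dx + (3 - 2·x + 6·x^2 - 2·x^3 + 3·x^4)·Dx^2  (order 2).
h: a_k = -12, -72, -150, -168, -249/2, -81, -1083/20, -774/35, 3813/1120, -341/560, …
ICs: h(0) = -12, h′(0) = -72.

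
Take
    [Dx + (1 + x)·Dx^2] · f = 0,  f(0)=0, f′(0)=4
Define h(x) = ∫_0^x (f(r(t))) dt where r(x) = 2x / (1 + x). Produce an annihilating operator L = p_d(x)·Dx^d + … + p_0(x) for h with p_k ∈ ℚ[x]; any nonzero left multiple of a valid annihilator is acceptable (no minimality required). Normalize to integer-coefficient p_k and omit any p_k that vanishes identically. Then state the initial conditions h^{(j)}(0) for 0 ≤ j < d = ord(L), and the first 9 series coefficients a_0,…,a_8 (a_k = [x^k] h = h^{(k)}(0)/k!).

L = (4 + 6·x)·Dx^2 + (1 + 4·x + 3·x^2)·Dx^3  (order 3).
h: a_k = 0, 0, 4, -16/3, 26/3, -16, 484/15, -208/3, 1093/7, …
ICs: h(0) = 0, h′(0) = 0, h′′(0) = 8.

f: a_k = 0, 4, -2, 4/3, -1, 4/5, -2/3, 4/7, -1/2, …
Substitute x→r, Dx→(1/r')Dx; clear ⇒ L₀.
∫: right-multiply L₀ by Dx.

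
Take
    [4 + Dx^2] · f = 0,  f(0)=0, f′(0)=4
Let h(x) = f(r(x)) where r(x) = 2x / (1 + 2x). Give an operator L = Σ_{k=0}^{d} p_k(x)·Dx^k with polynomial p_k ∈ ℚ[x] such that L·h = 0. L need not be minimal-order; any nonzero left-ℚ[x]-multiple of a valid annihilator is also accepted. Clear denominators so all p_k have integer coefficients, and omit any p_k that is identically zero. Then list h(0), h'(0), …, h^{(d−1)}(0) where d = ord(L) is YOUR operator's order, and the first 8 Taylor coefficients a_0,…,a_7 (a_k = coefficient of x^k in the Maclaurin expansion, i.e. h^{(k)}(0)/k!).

f: a_k = 0, 4, 0, -8/3, 0, 8/15, 0, -16/315, …
L₀ from L_f via x↦r, Dx↦r'^{-1}Dx.
L = 16 + (4 + 24·x + 48·x^2 + 32·x^3)·Dx + (1 + 8·x + 24·x^2 + 32·x^3 + 16·x^4)·Dx^2  (order 2).
h: a_k = 0, 8, -16, 32/3, 64, -5504/15, 1280, -1131008/315, …
ICs: h(0) = 0, h′(0) = 8.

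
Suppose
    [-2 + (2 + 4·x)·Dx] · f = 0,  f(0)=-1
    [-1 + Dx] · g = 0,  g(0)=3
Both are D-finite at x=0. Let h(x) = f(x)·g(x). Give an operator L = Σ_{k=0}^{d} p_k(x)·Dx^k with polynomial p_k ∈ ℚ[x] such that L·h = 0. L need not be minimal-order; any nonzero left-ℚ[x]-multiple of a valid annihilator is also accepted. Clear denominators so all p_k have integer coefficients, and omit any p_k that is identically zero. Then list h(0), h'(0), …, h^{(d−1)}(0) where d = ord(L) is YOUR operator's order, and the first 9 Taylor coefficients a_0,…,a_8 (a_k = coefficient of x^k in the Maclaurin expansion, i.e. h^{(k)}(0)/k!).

f: a_k = -1, -1, 1/2, -1/2, 5/8, -7/8, 21/16, -33/16, 429/128, …
g: a_k = 3, 3, 3/2, 1/2, 1/8, 1/40, 1/240, 1/1680, 1/13440, …
f·g: L₀ = L_f ⊗_s L_g, ord ≤ 1·1.
L = (-2 - 2·x) + (1 + 2·x)·Dx  (order 1).
h: a_k = -3, -6, -3, -2, 1/2, -7/5, 61/30, -347/105, 4591/840, …
ICs: h(0) = -3.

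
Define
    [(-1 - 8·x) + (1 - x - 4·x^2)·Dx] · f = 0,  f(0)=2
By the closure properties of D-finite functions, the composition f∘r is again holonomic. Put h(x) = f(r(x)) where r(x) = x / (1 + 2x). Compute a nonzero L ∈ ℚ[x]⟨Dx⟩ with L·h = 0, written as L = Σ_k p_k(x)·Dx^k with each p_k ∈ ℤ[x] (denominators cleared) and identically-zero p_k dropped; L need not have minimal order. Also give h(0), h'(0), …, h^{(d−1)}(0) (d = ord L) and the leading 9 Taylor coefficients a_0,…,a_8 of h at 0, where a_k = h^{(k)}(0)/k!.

f: a_k = 2, 2, 10, 18, 58, 130, 362, 882, 2330, …
h₀=f(r): pull back L_f along r ⇒ L₀.
L = (1 + 10·x) + (-1 - 5·x - 4·x^2 + 4·x^3)·Dx  (order 1).
h: a_k = 2, 2, 6, -14, 54, -190, 678, -2414, 8598, …
ICs: h(0) = 2.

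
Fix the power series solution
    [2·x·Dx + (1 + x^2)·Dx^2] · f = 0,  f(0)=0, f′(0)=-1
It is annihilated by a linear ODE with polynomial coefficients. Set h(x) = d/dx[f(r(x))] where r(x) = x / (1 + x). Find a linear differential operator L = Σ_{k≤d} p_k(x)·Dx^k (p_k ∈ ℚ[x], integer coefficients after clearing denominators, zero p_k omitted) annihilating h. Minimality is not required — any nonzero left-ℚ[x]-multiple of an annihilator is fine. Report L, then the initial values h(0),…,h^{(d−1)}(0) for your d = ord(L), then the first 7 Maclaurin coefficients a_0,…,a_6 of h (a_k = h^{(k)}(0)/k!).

L = (2 + 4·x) + (1 + 2·x + 2·x^2)·Dx  (order 1).
h: a_k = -1, 2, -2, 0, 4, -8, 8, …
ICs: h(0) = -1.

f: a_k = 0, -1, 0, 1/3, 0, -1/5, 0, …
Change of var in L_f (x↦r) gives L₀.
Derive L from L₀ (diff closure).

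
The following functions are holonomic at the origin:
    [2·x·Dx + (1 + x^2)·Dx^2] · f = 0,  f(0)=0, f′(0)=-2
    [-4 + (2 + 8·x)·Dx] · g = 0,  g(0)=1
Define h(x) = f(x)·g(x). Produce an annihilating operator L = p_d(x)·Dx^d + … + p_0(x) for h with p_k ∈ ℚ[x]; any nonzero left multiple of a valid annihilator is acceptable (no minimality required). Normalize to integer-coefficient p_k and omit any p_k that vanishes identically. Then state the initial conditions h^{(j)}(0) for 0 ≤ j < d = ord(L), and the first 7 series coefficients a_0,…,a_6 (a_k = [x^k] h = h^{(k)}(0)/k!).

f: a_k = 0, -2, 0, 2/3, 0, -2/5, 0, …
g: a_k = 1, 2, -2, 4, -10, 28, -84, …
L₀ := L_f ⊗_s L_g (sym. prod.), ord ≤ 2.
L = (12 - 4·x - 4·x^2) + (-4 - 14·x + 12·x^2 + 16·x^3)·Dx + (1 + 8·x + 17·x^2 + 8·x^3 + 16·x^4)·Dx^2  (order 2).
h: a_k = 0, -2, -4, 14/3, -20/3, 274/15, -812/15, …
ICs: h(0) = 0, h′(0) = -2.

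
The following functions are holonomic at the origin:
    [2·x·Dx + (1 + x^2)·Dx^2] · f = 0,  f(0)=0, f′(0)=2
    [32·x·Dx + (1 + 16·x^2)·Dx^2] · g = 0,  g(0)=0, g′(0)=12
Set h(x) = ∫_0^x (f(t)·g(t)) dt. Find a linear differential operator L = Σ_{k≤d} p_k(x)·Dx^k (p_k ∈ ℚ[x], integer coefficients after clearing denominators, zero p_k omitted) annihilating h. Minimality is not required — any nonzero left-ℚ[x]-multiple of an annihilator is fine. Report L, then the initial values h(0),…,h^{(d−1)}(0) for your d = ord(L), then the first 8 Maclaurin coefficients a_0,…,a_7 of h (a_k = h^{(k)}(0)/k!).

L = (-384·x - 10880·x^3 - 16384·x^5 + 34816·x^7 + 98304·x^9)·Dx^2 + (-68 - 3916·x^2 - 19584·x^4 - 14336·x^6 + 121856·x^8 + 147456·x^10)·Dx^3 + (-136·x - 2632·x^3 - 6528·x^5 + 16448·x^7 + 69632·x^9 + 49152·x^11)·Dx^4 + (-1 - 34·x^2 - 305·x^4 + 4880·x^8 + 8704·x^10 + 4096·x^12)·Dx^5  (order 5).
h: a_k = 0, 0, 0, 8, 0, -136/5, 0, 19144/105, …
ICs: h(0) = 0, h′(0) = 0, h′′(0) = 0, h′′′(0) = 48, h′′′′(0) = 0.

f: a_k = 0, 2, 0, -2/3, 0, 2/5, 0, -2/7, …
g: a_k = 0, 12, 0, -64, 0, 3072/5, 0, -49152/7, …
h₀=f·g: eliminate ⇒ L₀, order ≤ 2·2.
h=∫h₀ ⇒ L = L₀·Dx.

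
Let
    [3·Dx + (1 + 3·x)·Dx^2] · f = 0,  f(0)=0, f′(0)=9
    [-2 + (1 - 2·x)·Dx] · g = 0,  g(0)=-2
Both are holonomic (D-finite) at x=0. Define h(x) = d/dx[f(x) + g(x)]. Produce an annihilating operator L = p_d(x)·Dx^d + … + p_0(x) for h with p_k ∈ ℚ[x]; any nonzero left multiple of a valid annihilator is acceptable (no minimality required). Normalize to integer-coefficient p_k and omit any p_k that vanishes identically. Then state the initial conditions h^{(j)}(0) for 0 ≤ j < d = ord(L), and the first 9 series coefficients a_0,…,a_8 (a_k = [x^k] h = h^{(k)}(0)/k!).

f: a_k = 0, 9, -27/2, 27, -243/4, 729/5, -729/2, 6561/7, -19683/8, …
g: a_k = -2, -4, -8, -16, -32, -64, -128, -256, -512, …
f+g: L₀ = lclm(L_f,L_g), ord ≤ 2+1.
Differentiate: ansatz ord ≤ ord L₀ ⇒ L.
L = (-144 - 72·x) + (-6 - 216·x - 144·x^2)·Dx + (7 + 13·x - 36·x^2 - 36·x^3)·Dx^2  (order 2).
h: a_k = 5, -43, 33, -371, 409, -2955, 4769, -23779, 49833, …
ICs: h(0) = 5, h′(0) = -43.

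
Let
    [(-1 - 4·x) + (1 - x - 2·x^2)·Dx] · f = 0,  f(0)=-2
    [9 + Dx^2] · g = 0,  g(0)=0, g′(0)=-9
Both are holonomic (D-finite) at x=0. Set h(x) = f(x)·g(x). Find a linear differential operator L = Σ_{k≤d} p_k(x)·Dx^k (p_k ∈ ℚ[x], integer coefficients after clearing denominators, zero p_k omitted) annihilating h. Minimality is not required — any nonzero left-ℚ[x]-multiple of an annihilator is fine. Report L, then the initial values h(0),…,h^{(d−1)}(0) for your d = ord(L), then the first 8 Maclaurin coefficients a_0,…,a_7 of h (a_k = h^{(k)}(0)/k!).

L = (-5 + 9·x + 18·x^2) + (2 + 8·x)·Dx + (-1 + x + 2·x^2)·Dx^2  (order 2).
h: a_k = 0, 18, 18, 27, 63, 2583/20, 5103/20, 143037/280, …
ICs: h(0) = 0, h′(0) = 18.

f: a_k = -2, -2, -6, -10, -22, -42, -86, -170, …
g: a_k = 0, -9, 0, 27/2, 0, -243/40, 0, 729/560, …
h₀=f·g: eliminate ⇒ L₀, order ≤ 1·2.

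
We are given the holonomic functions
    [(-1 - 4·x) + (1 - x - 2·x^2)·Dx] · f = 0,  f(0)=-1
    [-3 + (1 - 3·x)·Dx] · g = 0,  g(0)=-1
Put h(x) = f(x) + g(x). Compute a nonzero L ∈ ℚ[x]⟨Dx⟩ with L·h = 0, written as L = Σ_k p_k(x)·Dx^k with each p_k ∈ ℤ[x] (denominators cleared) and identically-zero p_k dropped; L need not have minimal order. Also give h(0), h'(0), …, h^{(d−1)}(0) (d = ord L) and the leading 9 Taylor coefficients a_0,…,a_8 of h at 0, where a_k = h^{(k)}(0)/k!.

f: a_k = -1, -1, -3, -5, -11, -21, -43, -85, -171, …
g: a_k = -1, -3, -9, -27, -81, -243, -729, -2187, -6561, …
f+g: L₀ = lclm(L_f,L_g), ord ≤ 1+1.
L = (-36·x + 36·x^2 - 36·x^3) + (6 - 6·x - 30·x^2 + 54·x^3 - 72·x^4)·Dx + (-1 + 6·x - 12·x^2 + 8·x^3 + 9·x^4 - 18·x^5)·Dx^2  (order 2).
h: a_k = -2, -4, -12, -32, -92, -264, -772, -2272, -6732, …
ICs: h(0) = -2, h′(0) = -4.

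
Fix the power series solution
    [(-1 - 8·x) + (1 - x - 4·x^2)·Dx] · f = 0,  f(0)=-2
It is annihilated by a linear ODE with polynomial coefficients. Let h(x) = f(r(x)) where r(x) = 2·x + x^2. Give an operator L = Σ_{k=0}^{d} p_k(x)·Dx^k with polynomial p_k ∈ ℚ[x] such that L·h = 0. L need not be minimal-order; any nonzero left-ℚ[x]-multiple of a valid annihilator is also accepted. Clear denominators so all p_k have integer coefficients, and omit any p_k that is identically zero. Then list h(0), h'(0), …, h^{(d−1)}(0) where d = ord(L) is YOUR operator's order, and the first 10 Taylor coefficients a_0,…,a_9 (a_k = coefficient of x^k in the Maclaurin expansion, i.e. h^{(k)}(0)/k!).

f: a_k = -2, -2, -10, -18, -58, -130, -362, -882, -2330, -5858, …
L₀ from L_f via x↦r, Dx↦r'^{-1}Dx.
L = (2 + 34·x + 48·x^2 + 16·x^3) + (-1 + 2·x + 17·x^2 + 16·x^3 + 4·x^4)·Dx  (order 1).
h: a_k = -2, -4, -42, -184, -1154, -6124, -34978, -193264, -1083754, -6037140, …
ICs: h(0) = -2.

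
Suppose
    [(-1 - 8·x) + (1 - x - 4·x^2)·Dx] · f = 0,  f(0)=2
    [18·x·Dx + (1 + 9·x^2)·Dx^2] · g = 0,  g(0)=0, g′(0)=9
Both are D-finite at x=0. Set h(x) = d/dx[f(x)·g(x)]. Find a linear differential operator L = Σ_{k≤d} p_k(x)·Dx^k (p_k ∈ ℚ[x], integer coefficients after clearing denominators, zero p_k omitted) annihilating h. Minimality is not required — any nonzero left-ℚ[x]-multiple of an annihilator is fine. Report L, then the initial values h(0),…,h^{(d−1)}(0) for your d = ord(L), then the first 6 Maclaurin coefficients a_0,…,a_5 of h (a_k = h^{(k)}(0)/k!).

f: a_k = 2, 2, 10, 18, 58, 130, …
g: a_k = 0, 9, 0, -27, 0, 729/5, …
Product ⇒ symmetric product L₀, ord ≤ 2.
h=h₀': d/dx-closure on L₀ ⇒ L.
L = (6 + 5022·x^2 + 7776·x^3 + 46656·x^4) + (21 + 186·x + 297·x^2 + 1710·x^3 + 7776·x^4 + 31104·x^5)·Dx + (-4 - 5·x - 119·x^2 + 99·x^3 - 315·x^4 + 1296·x^5 + 3888·x^6)·Dx^2  (order 2).
h: a_k = 18, 36, 108, 432, 2718, 29268/5, …
ICs: h(0) = 18, h′(0) = 36.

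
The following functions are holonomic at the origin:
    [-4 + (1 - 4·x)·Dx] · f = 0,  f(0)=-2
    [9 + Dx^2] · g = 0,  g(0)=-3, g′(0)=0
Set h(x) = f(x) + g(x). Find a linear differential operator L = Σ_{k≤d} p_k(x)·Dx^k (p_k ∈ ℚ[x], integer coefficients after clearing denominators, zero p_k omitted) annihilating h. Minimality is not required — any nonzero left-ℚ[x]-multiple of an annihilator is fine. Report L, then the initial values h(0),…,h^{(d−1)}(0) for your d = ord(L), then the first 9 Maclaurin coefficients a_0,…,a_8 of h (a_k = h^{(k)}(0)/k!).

f: a_k = -2, -8, -32, -128, -512, -2048, -8192, -32768, -131072, …
g: a_k = -3, 0, 27/2, 0, -81/8, 0, 243/80, 0, -2187/4480, …
f+g: L₀ = lclm(L_f,L_g), ord ≤ 1+2.
L = (3780 - 2592·x + 5184·x^2) + (-369 + 2124·x - 3888·x^2 + 5184·x^3)·Dx + (420 - 288·x + 576·x^2)·Dx^2 + (-41 + 236·x - 432·x^2 + 576·x^3)·Dx^3  (order 3).
h: a_k = -5, -8, -37/2, -128, -4177/8, -2048, -655117/80, -32768, -587204747/4480, …
ICs: h(0) = -5, h′(0) = -8, h′′(0) = -37.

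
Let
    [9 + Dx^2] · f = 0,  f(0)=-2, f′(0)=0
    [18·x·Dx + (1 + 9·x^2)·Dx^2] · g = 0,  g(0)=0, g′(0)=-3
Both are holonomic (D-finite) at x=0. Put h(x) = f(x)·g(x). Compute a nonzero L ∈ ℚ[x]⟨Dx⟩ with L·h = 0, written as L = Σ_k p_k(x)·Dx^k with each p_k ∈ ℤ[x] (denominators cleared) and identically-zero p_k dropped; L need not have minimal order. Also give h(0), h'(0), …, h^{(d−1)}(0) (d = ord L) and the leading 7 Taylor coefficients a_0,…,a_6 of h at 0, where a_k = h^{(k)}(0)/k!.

f: a_k = -2, 0, 9, 0, -27/4, 0, 81/40, …
g: a_k = 0, -3, 0, 9, 0, -243/5, 0, …
L₀ := L_f ⊗_s L_g (sym. prod.), ord ≤ 4.
L = (810 + 18954·x^2 + 72171·x^4 + 236196·x^6 + 531441·x^8) + (972·x + 14580·x^3 + 78732·x^5 + 236196·x^7)·Dx + (108 + 2592·x^2 + 13122·x^4 + 52488·x^6 + 118098·x^8)·Dx^2 + (108·x + 1620·x^3 + 8748·x^5 + 26244·x^7)·Dx^3 + (2 + 54·x^2 + 567·x^4 + 2916·x^6 + 6561·x^8)·Dx^4  (order 4).
h: a_k = 0, 6, 0, -45, 0, 3969/20, 0, …
ICs: h(0) = 0, h′(0) = 6, h′′(0) = 0, h′′′(0) = -270.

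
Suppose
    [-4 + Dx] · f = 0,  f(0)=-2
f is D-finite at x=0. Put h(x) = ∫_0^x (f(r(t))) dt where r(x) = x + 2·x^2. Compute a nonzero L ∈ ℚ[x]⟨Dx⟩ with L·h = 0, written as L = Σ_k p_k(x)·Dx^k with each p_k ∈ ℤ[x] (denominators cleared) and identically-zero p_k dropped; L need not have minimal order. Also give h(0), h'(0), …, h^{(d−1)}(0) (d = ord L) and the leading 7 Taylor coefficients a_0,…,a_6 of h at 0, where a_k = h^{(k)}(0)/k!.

f: a_k = -2, -8, -16, -64/3, -64/3, -256/15, -512/45, …
f∘r: x↦r, Dx↦Dx/r' in L_f ⇒ L₀.
Integrate: L := L₀·Dx.
L = (-4 - 16·x)·Dx + Dx^2  (order 2).
h: a_k = 0, -2, -4, -32/3, -64/3, -128/3, -3328/45, …
ICs: h(0) = 0, h′(0) = -2.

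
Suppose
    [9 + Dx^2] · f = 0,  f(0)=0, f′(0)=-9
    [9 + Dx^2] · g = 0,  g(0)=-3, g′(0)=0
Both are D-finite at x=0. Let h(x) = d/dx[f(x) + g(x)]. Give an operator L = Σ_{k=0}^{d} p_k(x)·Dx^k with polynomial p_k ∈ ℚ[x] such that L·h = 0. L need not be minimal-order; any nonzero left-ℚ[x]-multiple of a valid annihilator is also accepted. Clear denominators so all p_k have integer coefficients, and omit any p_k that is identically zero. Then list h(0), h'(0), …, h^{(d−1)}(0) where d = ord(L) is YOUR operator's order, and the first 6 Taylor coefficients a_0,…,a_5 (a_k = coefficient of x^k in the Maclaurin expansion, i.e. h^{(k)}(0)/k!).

L = 9 + Dx^2  (order 2).
h: a_k = -9, 27, 81/2, -81/2, -243/8, 729/40, …
ICs: h(0) = -9, h′(0) = 27.

f: a_k = 0, -9, 0, 27/2, 0, -243/40, …
g: a_k = -3, 0, 27/2, 0, -81/8, 0, …
Weyl lclm of L_f,L_g ⇒ L₀ (ord ≤ 4).
h₀' ⇒ L via d/dx closure of L₀.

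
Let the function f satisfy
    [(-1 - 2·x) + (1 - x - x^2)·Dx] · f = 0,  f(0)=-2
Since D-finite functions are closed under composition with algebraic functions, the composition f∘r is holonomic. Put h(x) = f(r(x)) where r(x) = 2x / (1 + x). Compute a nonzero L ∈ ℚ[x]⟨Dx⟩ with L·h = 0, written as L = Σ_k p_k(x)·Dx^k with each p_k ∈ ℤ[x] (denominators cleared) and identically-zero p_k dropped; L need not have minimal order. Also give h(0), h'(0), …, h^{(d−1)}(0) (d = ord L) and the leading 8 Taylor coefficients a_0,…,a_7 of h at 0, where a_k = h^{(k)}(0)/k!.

L = (2 + 10·x) + (-1 - x + 5·x^2 + 5·x^3)·Dx  (order 1).
h: a_k = -2, -4, -12, -20, -60, -100, -300, -500, …
ICs: h(0) = -2.

f: a_k = -2, -2, -4, -6, -10, -16, -26, -42, …
L₀ from L_f via x↦r, Dx↦r'^{-1}Dx.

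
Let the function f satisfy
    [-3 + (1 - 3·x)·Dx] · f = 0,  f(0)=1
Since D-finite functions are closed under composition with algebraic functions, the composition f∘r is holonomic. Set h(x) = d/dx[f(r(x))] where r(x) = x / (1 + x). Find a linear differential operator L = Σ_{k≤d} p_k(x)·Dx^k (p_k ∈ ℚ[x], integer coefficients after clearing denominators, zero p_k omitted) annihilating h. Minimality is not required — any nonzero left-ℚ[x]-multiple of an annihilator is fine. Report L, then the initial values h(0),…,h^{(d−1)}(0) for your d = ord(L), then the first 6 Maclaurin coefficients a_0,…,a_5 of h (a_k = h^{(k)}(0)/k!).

L = 4 + (-1 + 2·x)·Dx  (order 1).
h: a_k = 3, 12, 36, 96, 240, 576, …
ICs: h(0) = 3.

f: a_k = 1, 3, 9, 27, 81, 243, …
f∘r: x↦r, Dx↦Dx/r' in L_f ⇒ L₀.
Differentiate: ansatz ord ≤ ord L₀ ⇒ L.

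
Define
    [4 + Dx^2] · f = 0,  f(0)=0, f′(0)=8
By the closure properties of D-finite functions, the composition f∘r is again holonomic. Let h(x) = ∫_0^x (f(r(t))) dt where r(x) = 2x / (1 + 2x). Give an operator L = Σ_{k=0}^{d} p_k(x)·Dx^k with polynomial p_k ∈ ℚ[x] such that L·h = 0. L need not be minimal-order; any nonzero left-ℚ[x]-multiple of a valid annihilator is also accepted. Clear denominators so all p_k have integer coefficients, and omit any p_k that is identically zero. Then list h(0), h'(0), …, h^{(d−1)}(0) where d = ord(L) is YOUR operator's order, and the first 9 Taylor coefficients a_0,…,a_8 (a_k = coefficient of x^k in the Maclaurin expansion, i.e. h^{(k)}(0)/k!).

f: a_k = 0, 8, 0, -16/3, 0, 16/15, 0, -32/315, 0, …
f∘r: x↦r, Dx↦Dx/r' in L_f ⇒ L₀.
h=∫₀ˣh₀: take L = L₀·Dx.
L = 16·Dx + (4 + 24·x + 48·x^2 + 32·x^3)·Dx^2 + (1 + 8·x + 24·x^2 + 32·x^3 + 16·x^4)·Dx^3  (order 3).
h: a_k = 0, 0, 8, -32/3, 16/3, 128/5, -5504/45, 2560/7, -282752/315, …
ICs: h(0) = 0, h′(0) = 0, h′′(0) = 16.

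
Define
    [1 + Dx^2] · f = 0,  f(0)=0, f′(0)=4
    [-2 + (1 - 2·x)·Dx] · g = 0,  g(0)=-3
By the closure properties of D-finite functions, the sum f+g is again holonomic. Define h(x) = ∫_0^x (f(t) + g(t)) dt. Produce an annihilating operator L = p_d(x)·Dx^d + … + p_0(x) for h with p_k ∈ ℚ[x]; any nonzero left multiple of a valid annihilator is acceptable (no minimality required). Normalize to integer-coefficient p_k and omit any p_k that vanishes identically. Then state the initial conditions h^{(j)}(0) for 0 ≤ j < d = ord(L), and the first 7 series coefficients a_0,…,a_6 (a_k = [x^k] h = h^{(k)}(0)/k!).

L = (-50 + 8·x - 8·x^2)·Dx + (9 - 22·x + 12·x^2 - 8·x^3)·Dx^2 + (-50 + 8·x - 8·x^2)·Dx^3 + (9 - 22·x + 12·x^2 - 8·x^3)·Dx^4  (order 4).
h: a_k = 0, -3, -1, -4, -37/6, -48/5, -2879/180, …
ICs: h(0) = 0, h′(0) = -3, h′′(0) = -2, h′′′(0) = -24.

f: a_k = 0, 4, 0, -2/3, 0, 1/30, 0, …
g: a_k = -3, -6, -12, -24, -48, -96, -192, …
h₀=f+g: left-lcm gives L₀, ord ≤ 3.
h=∫₀ˣh₀: take L = L₀·Dx.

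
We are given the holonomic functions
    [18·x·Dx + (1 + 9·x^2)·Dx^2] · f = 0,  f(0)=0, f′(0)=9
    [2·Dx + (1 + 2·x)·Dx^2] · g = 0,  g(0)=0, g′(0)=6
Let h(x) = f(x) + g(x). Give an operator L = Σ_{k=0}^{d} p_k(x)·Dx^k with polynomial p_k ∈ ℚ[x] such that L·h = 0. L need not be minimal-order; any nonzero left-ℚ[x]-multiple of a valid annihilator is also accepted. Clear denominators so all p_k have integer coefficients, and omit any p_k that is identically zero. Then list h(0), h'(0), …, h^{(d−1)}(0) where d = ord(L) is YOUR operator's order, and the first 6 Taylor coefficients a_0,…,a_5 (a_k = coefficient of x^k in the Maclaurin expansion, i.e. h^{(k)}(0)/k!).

f: a_k = 0, 9, 0, -27, 0, 729/5, …
g: a_k = 0, 6, -6, 8, -12, 96/5, …
Weyl lclm of L_f,L_g ⇒ L₀ (ord ≤ 4).
L = (-18 - 108·x + 486·x^2 + 324·x^3)·Dx + (-13 - 36·x + 135·x^2 + 972·x^3 + 648·x^4)·Dx^2 + (-1 + 7·x + 18·x^2 + 81·x^3 + 243·x^4 + 162·x^5)·Dx^3  (order 3).
h: a_k = 0, 15, -6, -19, -12, 165, …
ICs: h(0) = 0, h′(0) = 15, h′′(0) = -12.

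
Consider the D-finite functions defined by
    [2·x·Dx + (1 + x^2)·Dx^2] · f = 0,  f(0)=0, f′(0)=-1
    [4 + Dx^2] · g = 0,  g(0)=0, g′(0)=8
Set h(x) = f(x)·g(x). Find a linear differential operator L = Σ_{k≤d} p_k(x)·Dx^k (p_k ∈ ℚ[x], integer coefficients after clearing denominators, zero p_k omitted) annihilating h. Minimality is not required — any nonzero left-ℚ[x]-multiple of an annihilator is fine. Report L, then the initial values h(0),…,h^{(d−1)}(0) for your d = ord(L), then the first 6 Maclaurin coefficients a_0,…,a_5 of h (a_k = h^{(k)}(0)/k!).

L = (160 + 464·x^2 + 464·x^4 + 256·x^6 + 64·x^8) + (96·x + 224·x^3 + 192·x^5 + 64·x^7)·Dx + (60 + 188·x^2 + 216·x^4 + 128·x^6 + 32·x^8)·Dx^2 + (24·x + 56·x^3 + 48·x^5 + 16·x^7)·Dx^3 + (5 + 18·x^2 + 25·x^4 + 16·x^6 + 4·x^8)·Dx^4  (order 4).
h: a_k = 0, 0, -8, 0, 8, 0, …
ICs: h(0) = 0, h′(0) = 0, h′′(0) = -16, h′′′(0) = 0.

f: a_k = 0, -1, 0, 1/3, 0, -1/5, …
g: a_k = 0, 8, 0, -16/3, 0, 16/15, …
Product ⇒ symmetric product L₀, ord ≤ 4.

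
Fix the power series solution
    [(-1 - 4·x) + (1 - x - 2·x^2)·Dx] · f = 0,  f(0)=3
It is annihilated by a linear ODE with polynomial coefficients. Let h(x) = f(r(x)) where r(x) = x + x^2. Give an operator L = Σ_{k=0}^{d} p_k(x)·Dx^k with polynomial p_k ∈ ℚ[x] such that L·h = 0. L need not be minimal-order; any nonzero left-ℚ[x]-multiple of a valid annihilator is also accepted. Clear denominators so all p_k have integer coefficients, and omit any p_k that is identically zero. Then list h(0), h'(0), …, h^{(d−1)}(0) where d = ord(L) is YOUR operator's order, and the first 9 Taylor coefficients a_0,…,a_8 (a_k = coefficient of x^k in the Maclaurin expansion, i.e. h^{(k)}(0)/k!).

f: a_k = 3, 3, 9, 15, 33, 63, 129, 255, 513, …
Change of var in L_f (x↦r) gives L₀.
L = (1 + 6·x + 12·x^2 + 8·x^3) + (-1 + x + 3·x^2 + 4·x^3 + 2·x^4)·Dx  (order 1).
h: a_k = 3, 3, 12, 33, 87, 240, 657, 1791, 4896, …
ICs: h(0) = 3.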